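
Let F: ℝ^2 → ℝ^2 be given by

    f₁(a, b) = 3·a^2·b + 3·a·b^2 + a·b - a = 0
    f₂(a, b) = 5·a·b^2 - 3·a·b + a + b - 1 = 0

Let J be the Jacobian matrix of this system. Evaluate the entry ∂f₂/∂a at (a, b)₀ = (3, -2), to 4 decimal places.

27.0000

∂f₂/∂a = 5·b^2 - 3·b + 1.
At (3, -2) this is 27.0000.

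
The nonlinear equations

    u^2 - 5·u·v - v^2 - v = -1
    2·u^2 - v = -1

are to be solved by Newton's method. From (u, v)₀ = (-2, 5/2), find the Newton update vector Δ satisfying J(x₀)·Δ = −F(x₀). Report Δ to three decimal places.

At (-2, 5/2): F = (21.250, 6.500).
Jacobian J = [[2·u - 5·v, -5·u - 2·v - 1], [4·u, -1]].
At the point, J = [[-16.500, 4.000], [-8.000, -1.000]] (det J = 48.500).
Solving J·Δ = −F gives Δ = (0.974, -1.294).

(0.974, -1.294)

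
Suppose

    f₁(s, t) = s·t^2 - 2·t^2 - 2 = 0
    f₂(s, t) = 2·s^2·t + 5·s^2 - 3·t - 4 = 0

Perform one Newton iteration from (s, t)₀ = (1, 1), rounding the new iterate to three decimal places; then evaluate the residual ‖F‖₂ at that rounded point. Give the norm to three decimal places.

At (1, 1): F = (-3.000, 0.000).
Jacobian J = [[t^2, 2·s·t - 4·t], [4·s·t + 10·s, 2·s^2 - 3]].
At the point, J = [[1.000, -2.000], [14.000, -1.000]] (det J = 27.000).
Solving J·Δ = −F gives Δ = (-0.111, -1.556).
Then the next iterate is (s, t)₁ = (0.889, -0.556).
Re-evaluating at (0.889, -0.556): F = (-2.34345, 0.74077), so ‖F‖₂ = 2.458.

2.458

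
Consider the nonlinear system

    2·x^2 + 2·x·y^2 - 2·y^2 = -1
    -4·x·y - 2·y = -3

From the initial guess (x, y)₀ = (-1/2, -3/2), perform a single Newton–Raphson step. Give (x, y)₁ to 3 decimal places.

(-1.000, -0.778)

At (-1/2, -3/2): F = (-5.250, 3.000).
Jacobian J = [[4·x + 2·y^2, 4·x·y - 4·y], [-4·y, -4·x - 2]].
At the point, J = [[2.500, 9.000], [6.000, 0.000]] (det J = -54.000).
Solving J·Δ = −F gives Δ = (-0.500, 0.722).
Then the next iterate is (x, y)₁ = (-1.000, -0.778).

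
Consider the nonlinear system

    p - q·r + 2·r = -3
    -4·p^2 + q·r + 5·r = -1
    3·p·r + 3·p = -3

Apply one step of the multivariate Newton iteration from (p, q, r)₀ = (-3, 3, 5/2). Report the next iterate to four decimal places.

(-1.8040, 3.1869, 0.7286)

At (-3, 3, 5/2): F = (-2.5000, -15.0000, -28.5000).
Jacobian J = [[1, -r, -q + 2], [-8·p, r, q + 5], [3·r + 3, 0, 3·p]].
At the point, J = [[1.0000, -2.5000, -1.0000], [24.0000, 2.5000, 8.0000], [10.5000, 0.0000, -9.0000]] (det J = -746.2500).
Solving J·Δ = −F gives Δ = (1.1960, 0.1869, -1.7714).
Then the next iterate is (p, q, r)₁ = (-1.8040, 3.1869, 0.7286).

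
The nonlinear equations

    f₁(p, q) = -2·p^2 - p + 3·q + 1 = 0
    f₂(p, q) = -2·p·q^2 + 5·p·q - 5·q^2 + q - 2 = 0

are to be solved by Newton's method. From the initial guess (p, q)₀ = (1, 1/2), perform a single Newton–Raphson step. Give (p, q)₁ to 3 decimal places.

(3.750, 5.250)

At (1, 1/2): F = (-0.500, -0.750).
Jacobian J = [[-4·p - 1, 3], [-2·q^2 + 5·q, -4·p·q + 5·p - 10·q + 1]].
At the point, J = [[-5.000, 3.000], [2.000, -1.000]] (det J = -1.000).
Solving J·Δ = −F gives Δ = (2.750, 4.750).
Then the next iterate is (p, q)₁ = (3.750, 5.250).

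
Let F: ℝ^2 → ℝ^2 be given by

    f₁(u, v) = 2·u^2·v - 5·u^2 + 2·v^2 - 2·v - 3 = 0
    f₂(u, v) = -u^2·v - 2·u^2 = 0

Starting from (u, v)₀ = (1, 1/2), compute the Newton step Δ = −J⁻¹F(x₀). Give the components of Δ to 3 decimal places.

At (1, 1/2): F = (-7.500, -2.500).
Jacobian J = [[4·u·v - 10·u, 2·u^2 + 4·v - 2], [-2·u·v - 4·u, -u^2]].
At the point, J = [[-8.000, 2.000], [-5.000, -1.000]] (det J = 18.000).
Solving J·Δ = −F gives Δ = (-0.694, 0.972).

(-0.694, 0.972)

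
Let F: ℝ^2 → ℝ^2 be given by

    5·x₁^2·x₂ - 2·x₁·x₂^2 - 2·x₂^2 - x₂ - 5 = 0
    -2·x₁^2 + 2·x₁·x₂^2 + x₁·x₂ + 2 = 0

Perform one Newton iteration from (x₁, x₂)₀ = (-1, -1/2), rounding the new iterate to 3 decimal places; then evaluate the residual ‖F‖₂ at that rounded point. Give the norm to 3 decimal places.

At (-1, -1/2): F = (-7.000, 0.000).
Jacobian J = [[10·x₁·x₂ - 2·x₂^2, 5·x₁^2 - 4·x₁·x₂ - 4·x₂ - 1], [-4·x₁ + 2·x₂^2 + x₂, 4·x₁·x₂ + x₁]].
At the point, J = [[4.500, 4.000], [4.000, 1.000]] (det J = -11.500).
Solving J·Δ = −F gives Δ = (-0.609, 2.435).
Then the next iterate is (x₁, x₂)₁ = (-1.609, 1.935).
Re-evaluating at (-1.609, 1.935): F = (22.67289, -18.34009), so ‖F‖₂ = 29.162.

29.162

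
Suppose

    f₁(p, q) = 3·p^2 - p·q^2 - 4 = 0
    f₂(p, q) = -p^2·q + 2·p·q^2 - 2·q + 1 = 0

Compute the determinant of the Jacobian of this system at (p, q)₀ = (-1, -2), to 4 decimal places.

J = [[6·p - q^2, -2·p·q], [-2·p·q + 2·q^2, -p^2 + 4·p·q - 2]].
At the point, J = [[-10.0000, -4.0000], [4.0000, 5.0000]].
det J = -34.0000.

-34.0000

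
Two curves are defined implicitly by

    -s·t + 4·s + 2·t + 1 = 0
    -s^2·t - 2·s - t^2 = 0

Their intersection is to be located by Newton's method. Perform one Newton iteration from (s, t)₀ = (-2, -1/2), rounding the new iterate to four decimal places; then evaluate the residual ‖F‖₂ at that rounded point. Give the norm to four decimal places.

At (-2, -1/2): F = (-9.0000, 5.7500).
Jacobian J = [[-t + 4, -s + 2], [-2·s·t - 2, -s^2 - 2·t]].
At the point, J = [[4.5000, 4.0000], [-4.0000, -3.0000]] (det J = 2.5000).
Solving J·Δ = −F gives Δ = (-1.6000, 4.0500).
Then the next iterate is (s, t)₁ = (-3.6000, 3.5500).
Re-evaluating at (-3.6000, 3.5500): F = (6.4800, -51.4105), so ‖F‖₂ = 51.8173.

51.8173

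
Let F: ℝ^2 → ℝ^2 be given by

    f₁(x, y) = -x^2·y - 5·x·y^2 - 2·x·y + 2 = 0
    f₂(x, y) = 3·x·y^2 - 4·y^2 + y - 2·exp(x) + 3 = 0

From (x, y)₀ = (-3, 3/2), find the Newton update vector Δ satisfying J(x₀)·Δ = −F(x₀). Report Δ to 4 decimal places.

(-1.8018, -0.9693)

At (-3, 3/2): F = (31.2500, -24.849574).
Jacobian J = [[-2·x·y - 5·y^2 - 2·y, -x^2 - 10·x·y - 2·x], [3·y^2 - 2·exp(x), 6·x·y - 8·y + 1]].
At the point, J = [[-5.2500, 42.0000], [6.650426, -38.0000]] (det J = -79.817886).
Solving J·Δ = −F gives Δ = (-1.8018, -0.9693).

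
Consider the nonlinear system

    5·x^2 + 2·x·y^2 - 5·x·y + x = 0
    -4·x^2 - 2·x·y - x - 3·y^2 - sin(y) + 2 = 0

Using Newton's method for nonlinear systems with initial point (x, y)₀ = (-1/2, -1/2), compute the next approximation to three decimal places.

At (-1/2, -1/2): F = (-0.750, 0.72943).
Jacobian J = [[10·x + 2·y^2 - 5·y + 1, 4·x·y - 5·x], [-8·x - 2·y - 1, -2·x - 6·y - cos(y)]].
At the point, J = [[-1.000, 3.500], [4.000, 3.12242]] (det J = -17.12242).
Solving J·Δ = −F gives Δ = (-0.286, 0.133).
Then the next iterate is (x, y)₁ = (-0.786, -0.367).

(-0.786, -0.367)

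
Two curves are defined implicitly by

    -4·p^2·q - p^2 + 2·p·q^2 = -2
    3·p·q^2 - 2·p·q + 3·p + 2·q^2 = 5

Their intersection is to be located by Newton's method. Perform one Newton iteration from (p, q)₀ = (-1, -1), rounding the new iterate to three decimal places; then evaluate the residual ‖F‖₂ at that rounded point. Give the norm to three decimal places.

5.845

At (-1, -1): F = (3.000, -11.000).
Jacobian J = [[-8·p·q - 2·p + 2·q^2, -4·p^2 + 4·p·q], [3·q^2 - 2·q + 3, 6·p·q - 2·p + 4·q]].
At the point, J = [[-4.000, 0.000], [8.000, 4.000]] (det J = -16.000).
Solving J·Δ = −F gives Δ = (0.750, 1.250).
Then the next iterate is (p, q)₁ = (-0.250, 0.250).
Re-evaluating at (-0.250, 0.250): F = (1.84375, -5.54688), so ‖F‖₂ = 5.845.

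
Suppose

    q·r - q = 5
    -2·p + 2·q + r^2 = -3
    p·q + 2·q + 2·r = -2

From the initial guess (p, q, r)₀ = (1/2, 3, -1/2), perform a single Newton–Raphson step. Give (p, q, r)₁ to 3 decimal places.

(0.112, -0.906, 0.714)

At (1/2, 3, -1/2): F = (-9.500, 8.250, 8.500).
Jacobian J = [[0, r - 1, q], [-2, 2, 2·r], [q, p + 2, 2]].
At the point, J = [[0.000, -1.500, 3.000], [-2.000, 2.000, -1.000], [3.000, 2.500, 2.000]] (det J = -34.500).
Solving J·Δ = −F gives Δ = (-0.388, -3.906, 1.214).
Then the next iterate is (p, q, r)₁ = (0.112, -0.906, 0.714).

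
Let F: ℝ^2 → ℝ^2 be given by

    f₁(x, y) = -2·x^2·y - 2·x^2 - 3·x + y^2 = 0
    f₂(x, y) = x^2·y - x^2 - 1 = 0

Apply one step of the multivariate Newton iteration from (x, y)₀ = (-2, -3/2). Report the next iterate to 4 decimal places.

(-1.1220, -0.9451)

At (-2, -3/2): F = (12.2500, -11.0000).
Jacobian J = [[-4·x·y - 4·x - 3, -2·x^2 + 2·y], [2·x·y - 2·x, x^2]].
At the point, J = [[-7.0000, -11.0000], [10.0000, 4.0000]] (det J = 82.0000).
Solving J·Δ = −F gives Δ = (0.8780, 0.5549).
Then the next iterate is (x, y)₁ = (-1.1220, -0.9451).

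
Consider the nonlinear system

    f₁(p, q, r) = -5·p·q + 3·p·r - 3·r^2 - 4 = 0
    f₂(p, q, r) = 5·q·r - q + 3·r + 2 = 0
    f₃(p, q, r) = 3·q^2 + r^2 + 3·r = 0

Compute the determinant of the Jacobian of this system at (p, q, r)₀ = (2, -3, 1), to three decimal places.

-3528.000

J = [[-5·q + 3·r, -5·p, 3·p - 6·r], [0, 5·r - 1, 5·q + 3], [0, 6·q, 2·r + 3]].
At the point, J = [[18.000, -10.000, 0.000], [0.000, 4.000, -12.000], [0.000, -18.000, 5.000]].
det J = -3528.000.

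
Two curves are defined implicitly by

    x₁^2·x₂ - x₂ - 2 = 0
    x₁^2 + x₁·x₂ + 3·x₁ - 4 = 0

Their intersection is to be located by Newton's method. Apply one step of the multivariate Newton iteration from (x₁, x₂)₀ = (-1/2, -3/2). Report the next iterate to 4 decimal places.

(-8.3333, -18.3333)

At (-1/2, -3/2): F = (-0.8750, -4.5000).
Jacobian J = [[2·x₁·x₂, x₁^2 - 1], [2·x₁ + x₂ + 3, x₁]].
At the point, J = [[1.5000, -0.7500], [0.5000, -0.5000]] (det J = -0.3750).
Solving J·Δ = −F gives Δ = (-7.8333, -16.8333).
Then the next iterate is (x₁, x₂)₁ = (-8.3333, -18.3333).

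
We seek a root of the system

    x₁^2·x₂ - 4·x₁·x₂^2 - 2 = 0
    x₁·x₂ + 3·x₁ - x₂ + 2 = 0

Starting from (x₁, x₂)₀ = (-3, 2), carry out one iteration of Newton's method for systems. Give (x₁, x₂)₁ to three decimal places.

(0.462, 2.578)

At (-3, 2): F = (64.000, -15.000).
Jacobian J = [[2·x₁·x₂ - 4·x₂^2, x₁^2 - 8·x₁·x₂], [x₂ + 3, x₁ - 1]].
At the point, J = [[-28.000, 57.000], [5.000, -4.000]] (det J = -173.000).
Solving J·Δ = −F gives Δ = (3.462, 0.578).
Then the next iterate is (x₁, x₂)₁ = (0.462, 2.578).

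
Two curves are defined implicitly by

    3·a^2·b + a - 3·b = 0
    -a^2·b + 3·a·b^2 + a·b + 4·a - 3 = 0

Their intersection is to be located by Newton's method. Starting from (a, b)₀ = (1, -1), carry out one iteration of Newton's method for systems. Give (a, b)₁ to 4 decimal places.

(1.2000, -0.0667)

At (1, -1): F = (1.0000, 4.0000).
Jacobian J = [[6·a·b + 1, 3·a^2 - 3], [-2·a·b + 3·b^2 + b + 4, -a^2 + 6·a·b + a]].
At the point, J = [[-5.0000, 0.0000], [8.0000, -6.0000]] (det J = 30.0000).
Solving J·Δ = −F gives Δ = (0.2000, 0.9333).
Then the next iterate is (a, b)₁ = (1.2000, -0.0667).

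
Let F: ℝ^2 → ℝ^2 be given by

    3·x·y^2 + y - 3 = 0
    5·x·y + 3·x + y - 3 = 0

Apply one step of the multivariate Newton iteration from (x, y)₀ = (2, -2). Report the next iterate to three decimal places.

(-5.862, -5.276)

At (2, -2): F = (19.000, -19.000).
Jacobian J = [[3·y^2, 6·x·y + 1], [5·y + 3, 5·x + 1]].
At the point, J = [[12.000, -23.000], [-7.000, 11.000]] (det J = -29.000).
Solving J·Δ = −F gives Δ = (-7.862, -3.276).
Then the next iterate is (x, y)₁ = (-5.862, -5.276).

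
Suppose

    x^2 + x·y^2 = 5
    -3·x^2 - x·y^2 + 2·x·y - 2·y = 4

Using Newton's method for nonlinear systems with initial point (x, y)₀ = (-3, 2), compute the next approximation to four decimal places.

(-0.8269, 0.9712)

At (-3, 2): F = (-8.0000, -35.0000).
Jacobian J = [[2·x + y^2, 2·x·y], [-6·x - y^2 + 2·y, -2·x·y + 2·x - 2]].
At the point, J = [[-2.0000, -12.0000], [18.0000, 4.0000]] (det J = 208.0000).
Solving J·Δ = −F gives Δ = (2.1731, -1.0288).
Then the next iterate is (x, y)₁ = (-0.8269, 0.9712).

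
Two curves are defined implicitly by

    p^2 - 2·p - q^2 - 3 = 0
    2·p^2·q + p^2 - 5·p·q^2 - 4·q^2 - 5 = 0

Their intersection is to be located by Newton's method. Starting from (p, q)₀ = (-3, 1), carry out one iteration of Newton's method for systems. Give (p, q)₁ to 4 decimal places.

(-1.6175, 0.9699)

At (-3, 1): F = (11.0000, 33.0000).
Jacobian J = [[2·p - 2, -2·q], [4·p·q + 2·p - 5·q^2, 2·p^2 - 10·p·q - 8·q]].
At the point, J = [[-8.0000, -2.0000], [-23.0000, 40.0000]] (det J = -366.0000).
Solving J·Δ = −F gives Δ = (1.3825, -0.0301).
Then the next iterate is (p, q)₁ = (-1.6175, 0.9699).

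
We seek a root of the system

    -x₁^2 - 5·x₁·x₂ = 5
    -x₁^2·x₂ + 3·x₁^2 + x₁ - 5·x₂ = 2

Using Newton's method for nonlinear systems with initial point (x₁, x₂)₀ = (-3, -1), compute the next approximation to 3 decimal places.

(-2.298, 0.419)

At (-3, -1): F = (-29.000, 36.000).
Jacobian J = [[-2·x₁ - 5·x₂, -5·x₁], [-2·x₁·x₂ + 6·x₁ + 1, -x₁^2 - 5]].
At the point, J = [[11.000, 15.000], [-23.000, -14.000]] (det J = 191.000).
Solving J·Δ = −F gives Δ = (0.702, 1.419).
Then the next iterate is (x₁, x₂)₁ = (-2.298, 0.419).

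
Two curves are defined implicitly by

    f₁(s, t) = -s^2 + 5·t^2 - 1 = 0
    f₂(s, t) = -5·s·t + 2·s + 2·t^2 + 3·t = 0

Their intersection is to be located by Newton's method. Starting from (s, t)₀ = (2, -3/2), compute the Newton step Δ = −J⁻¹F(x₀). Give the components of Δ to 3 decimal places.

At (2, -3/2): F = (6.250, 19.000).
Jacobian J = [[-2·s, 10·t], [-5·t + 2, -5·s + 4·t + 3]].
At the point, J = [[-4.000, -15.000], [9.500, -13.000]] (det J = 194.500).
Solving J·Δ = −F gives Δ = (-1.048, 0.696).

(-1.048, 0.696)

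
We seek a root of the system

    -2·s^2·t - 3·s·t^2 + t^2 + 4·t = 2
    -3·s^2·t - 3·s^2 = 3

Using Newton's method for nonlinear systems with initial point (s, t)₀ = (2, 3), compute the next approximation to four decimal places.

At (2, 3): F = (-59.0000, -51.0000).
Jacobian J = [[-4·s·t - 3·t^2, -2·s^2 - 6·s·t + 2·t + 4], [-6·s·t - 6·s, -3·s^2]].
At the point, J = [[-51.0000, -34.0000], [-48.0000, -12.0000]] (det J = -1020.0000).
Solving J·Δ = −F gives Δ = (-1.0059, -0.2265).
Then the next iterate is (s, t)₁ = (0.9941, 2.7735).

(0.9941, 2.7735)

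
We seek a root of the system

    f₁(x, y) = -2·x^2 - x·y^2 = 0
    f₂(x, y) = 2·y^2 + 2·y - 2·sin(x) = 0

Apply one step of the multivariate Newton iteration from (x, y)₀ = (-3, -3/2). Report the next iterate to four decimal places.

(-0.1180, 0.3721)

At (-3, -3/2): F = (-11.2500, 1.782240).
Jacobian J = [[-4·x - y^2, -2·x·y], [-2·cos(x), 4·y + 2]].
At the point, J = [[9.7500, -9.0000], [1.979985, -4.0000]] (det J = -21.180135).
Solving J·Δ = −F gives Δ = (2.8820, 1.8721).
Then the next iterate is (x, y)₁ = (-0.1180, 0.3721).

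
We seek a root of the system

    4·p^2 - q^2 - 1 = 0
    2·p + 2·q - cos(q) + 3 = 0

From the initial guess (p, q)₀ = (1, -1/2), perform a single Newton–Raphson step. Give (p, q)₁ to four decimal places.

(0.8958, -2.4164)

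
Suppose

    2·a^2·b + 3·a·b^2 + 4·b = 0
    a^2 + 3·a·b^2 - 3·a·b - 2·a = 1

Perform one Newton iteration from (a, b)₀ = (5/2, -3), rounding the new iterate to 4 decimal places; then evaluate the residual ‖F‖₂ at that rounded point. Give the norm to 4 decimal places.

At (5/2, -3): F = (18.0000, 90.2500).
Jacobian J = [[4·a·b + 3·b^2, 2·a^2 + 6·a·b + 4], [2·a + 3·b^2 - 3·b - 2, 6·a·b - 3·a]].
At the point, J = [[-3.0000, -28.5000], [39.0000, -52.5000]] (det J = 1269.0000).
Solving J·Δ = −F gives Δ = (-1.2822, 0.7665).
Then the next iterate is (a, b)₁ = (1.2178, -2.2335).
Re-evaluating at (1.2178, -2.2335): F = (2.666342, 24.432373), so ‖F‖₂ = 24.5774.

24.5774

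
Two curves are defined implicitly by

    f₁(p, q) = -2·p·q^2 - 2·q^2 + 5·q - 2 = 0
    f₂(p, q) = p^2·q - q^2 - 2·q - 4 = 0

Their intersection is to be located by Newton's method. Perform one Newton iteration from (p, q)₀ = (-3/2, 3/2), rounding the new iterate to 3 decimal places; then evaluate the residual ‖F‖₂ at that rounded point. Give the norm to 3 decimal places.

3.632

At (-3/2, 3/2): F = (7.750, -5.875).
Jacobian J = [[-2·q^2, -4·p·q - 4·q + 5], [2·p·q, p^2 - 2·q - 2]].
At the point, J = [[-4.500, 8.000], [-4.500, -2.750]] (det J = 48.375).
Solving J·Δ = −F gives Δ = (-0.531, -1.267).
Then the next iterate is (p, q)₁ = (-2.031, 0.233).
Re-evaluating at (-2.031, 0.233): F = (-0.72306, -3.55917), so ‖F‖₂ = 3.632.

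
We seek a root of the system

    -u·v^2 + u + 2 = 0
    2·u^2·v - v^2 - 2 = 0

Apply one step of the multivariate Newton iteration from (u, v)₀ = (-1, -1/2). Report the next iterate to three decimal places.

(-1.118, 0.662)

At (-1, -1/2): F = (1.250, -3.250).
Jacobian J = [[-v^2 + 1, -2·u·v], [4·u·v, 2·u^2 - 2·v]].
At the point, J = [[0.750, -1.000], [2.000, 3.000]] (det J = 4.250).
Solving J·Δ = −F gives Δ = (-0.118, 1.162).
Then the next iterate is (u, v)₁ = (-1.118, 0.662).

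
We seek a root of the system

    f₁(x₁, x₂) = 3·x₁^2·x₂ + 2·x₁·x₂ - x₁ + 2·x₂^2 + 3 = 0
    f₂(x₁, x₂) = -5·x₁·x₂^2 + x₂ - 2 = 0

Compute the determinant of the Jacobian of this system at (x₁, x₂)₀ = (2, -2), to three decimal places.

-1029.000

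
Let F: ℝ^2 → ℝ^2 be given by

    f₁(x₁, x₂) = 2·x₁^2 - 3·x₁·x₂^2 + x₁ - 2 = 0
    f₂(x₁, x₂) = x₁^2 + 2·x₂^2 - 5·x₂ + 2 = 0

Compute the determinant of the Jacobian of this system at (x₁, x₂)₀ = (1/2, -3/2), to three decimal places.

36.750

J = [[4·x₁ - 3·x₂^2 + 1, -6·x₁·x₂], [2·x₁, 4·x₂ - 5]].
At the point, J = [[-3.750, 4.500], [1.000, -11.000]].
det J = 36.750.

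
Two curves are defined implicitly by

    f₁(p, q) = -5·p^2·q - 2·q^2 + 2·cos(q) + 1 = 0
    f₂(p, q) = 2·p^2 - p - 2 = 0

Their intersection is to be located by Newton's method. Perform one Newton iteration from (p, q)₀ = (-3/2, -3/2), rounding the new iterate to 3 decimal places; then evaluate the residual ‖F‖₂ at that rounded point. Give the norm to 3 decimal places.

At (-3/2, -3/2): F = (13.51647, 4.000).
Jacobian J = [[-10·p·q, -5·p^2 - 4·q - 2·sin(q)], [4·p - 1, 0]].
At the point, J = [[-22.500, -3.25501], [-7.000, 0.000]] (det J = -22.78507).
Solving J·Δ = −F gives Δ = (0.571, 0.203).
Then the next iterate is (p, q)₁ = (-0.929, -1.297).
Re-evaluating at (-0.929, -1.297): F = (3.77318, 0.65508), so ‖F‖₂ = 3.830.

3.830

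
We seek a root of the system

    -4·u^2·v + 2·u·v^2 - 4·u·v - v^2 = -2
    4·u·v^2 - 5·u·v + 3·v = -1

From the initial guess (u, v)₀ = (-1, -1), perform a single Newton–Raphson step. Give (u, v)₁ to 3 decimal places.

(-0.419, -0.640)

At (-1, -1): F = (-1.000, -11.000).
Jacobian J = [[-8·u·v + 2·v^2 - 4·v, -4·u^2 + 4·u·v - 4·u - 2·v], [4·v^2 - 5·v, 8·u·v - 5·u + 3]].
At the point, J = [[-2.000, 6.000], [9.000, 16.000]] (det J = -86.000).
Solving J·Δ = −F gives Δ = (0.581, 0.360).
Then the next iterate is (u, v)₁ = (-0.419, -0.640).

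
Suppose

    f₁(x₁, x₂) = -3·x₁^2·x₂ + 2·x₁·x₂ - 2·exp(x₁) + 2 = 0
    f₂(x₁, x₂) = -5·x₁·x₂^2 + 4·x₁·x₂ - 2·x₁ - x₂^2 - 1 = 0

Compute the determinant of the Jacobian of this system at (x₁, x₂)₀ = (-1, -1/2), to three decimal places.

11.636

J = [[-6·x₁·x₂ + 2·x₂ - 2·exp(x₁), -3·x₁^2 + 2·x₁], [-5·x₂^2 + 4·x₂ - 2, -10·x₁·x₂ + 4·x₁ - 2·x₂]].
At the point, J = [[-4.73576, -5.000], [-5.250, -8.000]].
det J = 11.636.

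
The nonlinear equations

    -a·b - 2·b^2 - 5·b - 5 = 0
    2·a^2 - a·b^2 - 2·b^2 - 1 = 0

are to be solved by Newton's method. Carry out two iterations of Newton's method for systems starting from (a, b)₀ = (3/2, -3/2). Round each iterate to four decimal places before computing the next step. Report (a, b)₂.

(1.6964, -1.1268)

At (3/2, -3/2): F = (0.2500, -4.3750).
Jacobian J = [[-b, -a - 4·b - 5], [4·a - b^2, -2·a·b - 4·b]].
At the point, J = [[1.5000, -0.5000], [3.7500, 10.5000]] (det J = 17.6250).
Solving J·Δ = −F gives Δ = (-0.0248, 0.4255).
Then the next iterate is (a, b)₁ = (1.4752, -1.0745).
Round to (1.4752, -1.0745) and repeat: F = (-0.351498, -0.659863), J = [[1.0745, -2.1772], [4.746250, 7.468205]].
Δ = (0.2212, -0.0523), so (a, b)₂ = (1.6964, -1.1268).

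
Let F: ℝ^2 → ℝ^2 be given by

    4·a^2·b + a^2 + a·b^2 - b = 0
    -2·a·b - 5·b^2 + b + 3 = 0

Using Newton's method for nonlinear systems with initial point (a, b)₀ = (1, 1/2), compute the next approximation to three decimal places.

(0.358, 0.815)

At (1, 1/2): F = (2.750, 1.250).
Jacobian J = [[8·a·b + 2·a + b^2, 4·a^2 + 2·a·b - 1], [-2·b, -2·a - 10·b + 1]].
At the point, J = [[6.250, 4.000], [-1.000, -6.000]] (det J = -33.500).
Solving J·Δ = −F gives Δ = (-0.642, 0.315).
Then the next iterate is (a, b)₁ = (0.358, 0.815).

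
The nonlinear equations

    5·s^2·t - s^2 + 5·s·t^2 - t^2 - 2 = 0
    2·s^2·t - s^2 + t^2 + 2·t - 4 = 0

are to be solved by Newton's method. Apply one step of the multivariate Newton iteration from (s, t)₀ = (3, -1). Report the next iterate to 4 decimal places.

(2.1587, -0.0635)

At (3, -1): F = (-42.0000, -32.0000).
Jacobian J = [[10·s·t - 2·s + 5·t^2, 5·s^2 + 10·s·t - 2·t], [4·s·t - 2·s, 2·s^2 + 2·t + 2]].
At the point, J = [[-31.0000, 17.0000], [-18.0000, 18.0000]] (det J = -252.0000).
Solving J·Δ = −F gives Δ = (-0.8413, 0.9365).
Then the next iterate is (s, t)₁ = (2.1587, -0.0635).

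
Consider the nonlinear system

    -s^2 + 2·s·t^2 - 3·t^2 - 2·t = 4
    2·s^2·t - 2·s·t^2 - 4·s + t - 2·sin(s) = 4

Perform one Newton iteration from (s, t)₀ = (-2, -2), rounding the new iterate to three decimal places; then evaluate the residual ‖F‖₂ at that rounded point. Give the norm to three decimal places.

10.327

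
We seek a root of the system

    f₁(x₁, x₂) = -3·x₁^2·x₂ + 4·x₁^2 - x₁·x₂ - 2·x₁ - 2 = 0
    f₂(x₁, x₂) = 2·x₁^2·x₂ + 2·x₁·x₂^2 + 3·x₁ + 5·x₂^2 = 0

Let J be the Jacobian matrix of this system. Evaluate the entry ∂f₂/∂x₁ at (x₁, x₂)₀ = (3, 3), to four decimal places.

∂f₂/∂x₁ = 4·x₁·x₂ + 2·x₂^2 + 3.
At (3, 3) this is 57.0000.

57.0000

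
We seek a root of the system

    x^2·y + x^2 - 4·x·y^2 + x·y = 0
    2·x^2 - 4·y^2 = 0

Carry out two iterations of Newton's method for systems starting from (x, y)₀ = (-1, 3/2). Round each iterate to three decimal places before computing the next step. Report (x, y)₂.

(-0.601, 0.520)

At (-1, 3/2): F = (10.000, -7.000).
Jacobian J = [[2·x·y + 2·x - 4·y^2 + y, x^2 - 8·x·y + x], [4·x, -8·y]].
At the point, J = [[-12.500, 12.000], [-4.000, -12.000]] (det J = 198.000).
Solving J·Δ = −F gives Δ = (0.182, -0.644).
Then the next iterate is (x, y)₁ = (-0.818, 0.856).
Round to (-0.818, 0.856) and repeat: F = (2.93920, -1.59270), J = [[-5.11136, 5.45279], [-3.272, -6.848]].
Δ = (0.217, -0.336), so (x, y)₂ = (-0.601, 0.520).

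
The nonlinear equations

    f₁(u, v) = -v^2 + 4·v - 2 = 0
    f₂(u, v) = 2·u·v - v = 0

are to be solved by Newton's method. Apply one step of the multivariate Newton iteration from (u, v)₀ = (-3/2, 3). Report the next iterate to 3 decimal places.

(0.833, 3.500)

At (-3/2, 3): F = (1.000, -12.000).
Jacobian J = [[0, -2·v + 4], [2·v, 2·u - 1]].
At the point, J = [[0.000, -2.000], [6.000, -4.000]] (det J = 12.000).
Solving J·Δ = −F gives Δ = (2.333, 0.500).
Then the next iterate is (u, v)₁ = (0.833, 3.500).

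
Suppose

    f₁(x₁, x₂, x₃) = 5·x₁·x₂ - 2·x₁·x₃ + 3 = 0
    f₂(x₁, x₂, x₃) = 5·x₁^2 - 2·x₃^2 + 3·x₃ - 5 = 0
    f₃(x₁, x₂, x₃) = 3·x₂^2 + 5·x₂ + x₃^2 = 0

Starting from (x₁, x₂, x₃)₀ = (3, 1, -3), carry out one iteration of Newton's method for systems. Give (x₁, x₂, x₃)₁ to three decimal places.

At (3, 1, -3): F = (36.000, 13.000, 17.000).
Jacobian J = [[5·x₂ - 2·x₃, 5·x₁, -2·x₁], [10·x₁, 0, -4·x₃ + 3], [0, 6·x₂ + 5, 2·x₃]].
At the point, J = [[11.000, 15.000, -6.000], [30.000, 0.000, 15.000], [0.000, 11.000, -6.000]] (det J = -1095.000).
Solving J·Δ = −F gives Δ = (-1.647, -0.222, 2.426).
Then the next iterate is (x₁, x₂, x₃)₁ = (1.353, 0.778, -0.574).

(1.353, 0.778, -0.574)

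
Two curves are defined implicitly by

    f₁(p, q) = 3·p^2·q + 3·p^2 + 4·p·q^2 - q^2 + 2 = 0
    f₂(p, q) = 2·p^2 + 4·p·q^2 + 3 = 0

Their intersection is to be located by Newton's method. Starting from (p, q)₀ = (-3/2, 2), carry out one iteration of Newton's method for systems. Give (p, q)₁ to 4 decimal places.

At (-3/2, 2): F = (-5.7500, -16.5000).
Jacobian J = [[6·p·q + 6·p + 4·q^2, 3·p^2 + 8·p·q - 2·q], [4·p + 4·q^2, 8·p·q]].
At the point, J = [[-11.0000, -21.2500], [10.0000, -24.0000]] (det J = 476.5000).
Solving J·Δ = −F gives Δ = (0.4462, -0.5016).
Then the next iterate is (p, q)₁ = (-1.0538, 1.4984).

(-1.0538, 1.4984)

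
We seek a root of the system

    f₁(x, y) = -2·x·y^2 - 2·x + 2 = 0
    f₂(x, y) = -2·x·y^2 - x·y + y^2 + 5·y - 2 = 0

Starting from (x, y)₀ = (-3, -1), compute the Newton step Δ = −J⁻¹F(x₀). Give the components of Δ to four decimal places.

(10.0000, -2.1667)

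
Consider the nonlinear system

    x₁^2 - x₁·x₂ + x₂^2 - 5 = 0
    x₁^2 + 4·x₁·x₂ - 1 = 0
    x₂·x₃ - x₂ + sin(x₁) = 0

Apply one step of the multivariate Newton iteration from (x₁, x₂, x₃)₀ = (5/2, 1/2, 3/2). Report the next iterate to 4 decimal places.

At (5/2, 1/2, 3/2): F = (0.2500, 10.2500, 0.848472).
Jacobian J = [[2·x₁ - x₂, -x₁ + 2·x₂, 0], [2·x₁ + 4·x₂, 4·x₁, 0], [cos(x₁), x₃ - 1, x₂]].
At the point, J = [[4.5000, -1.5000, 0.0000], [7.0000, 10.0000, 0.0000], [-0.801144, 0.5000, 0.5000]] (det J = 27.7500).
Solving J·Δ = −F gives Δ = (-0.3221, -0.7995, -1.4134).
Then the next iterate is (x₁, x₂, x₃)₁ = (2.1779, -0.2995, 0.0866).

(2.1779, -0.2995, 0.0866)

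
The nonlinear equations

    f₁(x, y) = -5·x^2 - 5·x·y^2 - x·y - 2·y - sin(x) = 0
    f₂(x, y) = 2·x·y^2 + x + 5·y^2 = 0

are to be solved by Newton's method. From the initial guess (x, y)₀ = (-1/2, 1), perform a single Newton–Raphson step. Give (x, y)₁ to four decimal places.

(-0.9081, 0.7155)

At (-1/2, 1): F = (0.229426, 3.5000).
Jacobian J = [[-10·x - 5·y^2 - y - cos(x), -10·x·y - x - 2], [2·y^2 + 1, 4·x·y + 10·y]].
At the point, J = [[-1.877583, 3.5000], [3.0000, 8.0000]] (det J = -25.520660).
Solving J·Δ = −F gives Δ = (-0.4081, -0.2845).
Then the next iterate is (x, y)₁ = (-0.9081, 0.7155).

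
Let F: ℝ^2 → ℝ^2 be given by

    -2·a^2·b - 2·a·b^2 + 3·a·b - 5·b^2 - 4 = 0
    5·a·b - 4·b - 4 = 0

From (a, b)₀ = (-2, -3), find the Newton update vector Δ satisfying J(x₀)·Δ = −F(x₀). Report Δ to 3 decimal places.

(0.172, 2.530)

At (-2, -3): F = (29.000, 38.000).
Jacobian J = [[-4·a·b - 2·b^2 + 3·b, -2·a^2 - 4·a·b + 3·a - 10·b], [5·b, 5·a - 4]].
At the point, J = [[-51.000, -8.000], [-15.000, -14.000]] (det J = 594.000).
Solving J·Δ = −F gives Δ = (0.172, 2.530).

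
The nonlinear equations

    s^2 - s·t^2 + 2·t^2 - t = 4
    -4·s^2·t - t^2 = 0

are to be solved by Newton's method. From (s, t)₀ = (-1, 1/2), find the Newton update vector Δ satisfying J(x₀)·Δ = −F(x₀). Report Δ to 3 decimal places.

At (-1, 1/2): F = (-2.750, -2.250).
Jacobian J = [[2·s - t^2, -2·s·t + 4·t - 1], [-8·s·t, -4·s^2 - 2·t]].
At the point, J = [[-2.250, 2.000], [4.000, -5.000]] (det J = 3.250).
Solving J·Δ = −F gives Δ = (-5.615, -4.942).

(-5.615, -4.942)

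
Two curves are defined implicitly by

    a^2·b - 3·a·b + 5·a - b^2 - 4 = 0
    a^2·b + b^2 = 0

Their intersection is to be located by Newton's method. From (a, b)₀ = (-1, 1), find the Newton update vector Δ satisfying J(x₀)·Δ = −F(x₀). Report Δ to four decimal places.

(5.5000, 3.0000)

At (-1, 1): F = (-6.0000, 2.0000).
Jacobian J = [[2·a·b - 3·b + 5, a^2 - 3·a - 2·b], [2·a·b, a^2 + 2·b]].
At the point, J = [[0.0000, 2.0000], [-2.0000, 3.0000]] (det J = 4.0000).
Solving J·Δ = −F gives Δ = (5.5000, 3.0000).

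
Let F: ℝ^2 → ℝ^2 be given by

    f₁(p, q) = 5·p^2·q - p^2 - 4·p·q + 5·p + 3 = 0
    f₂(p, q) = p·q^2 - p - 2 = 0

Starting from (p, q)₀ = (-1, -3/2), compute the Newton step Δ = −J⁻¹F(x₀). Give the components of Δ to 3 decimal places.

At (-1, -3/2): F = (-16.500, -3.250).
Jacobian J = [[10·p·q - 2·p - 4·q + 5, 5·p^2 - 4·p], [q^2 - 1, 2·p·q]].
At the point, J = [[28.000, 9.000], [1.250, 3.000]] (det J = 72.750).
Solving J·Δ = −F gives Δ = (0.278, 0.967).

(0.278, 0.967)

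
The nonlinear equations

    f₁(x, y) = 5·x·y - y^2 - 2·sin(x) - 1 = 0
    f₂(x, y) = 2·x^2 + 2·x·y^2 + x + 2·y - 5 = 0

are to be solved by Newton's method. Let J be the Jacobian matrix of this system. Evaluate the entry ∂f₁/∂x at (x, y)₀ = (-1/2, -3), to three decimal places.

-16.755

∂f₁/∂x = 5·y - 2·cos(x).
At (-1/2, -3) this is -16.755.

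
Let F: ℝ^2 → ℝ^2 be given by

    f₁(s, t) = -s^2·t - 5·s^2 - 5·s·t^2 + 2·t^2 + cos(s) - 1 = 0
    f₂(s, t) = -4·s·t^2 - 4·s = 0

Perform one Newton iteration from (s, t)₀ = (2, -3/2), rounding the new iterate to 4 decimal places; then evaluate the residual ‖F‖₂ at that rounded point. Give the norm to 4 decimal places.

12.9449

At (2, -3/2): F = (-33.416147, -26.0000).
Jacobian J = [[-2·s·t - 10·s - 5·t^2 - sin(s), -s^2 - 10·s·t + 4·t], [-4·t^2 - 4, -8·s·t]].
At the point, J = [[-26.159297, 20.0000], [-13.0000, 24.0000]] (det J = -367.823138).
Solving J·Δ = −F gives Δ = (-0.7666, 0.6681).
Then the next iterate is (s, t)₁ = (1.2334, -0.8319).
Re-evaluating at (1.2334, -0.8319): F = (-9.893601, -8.347935), so ‖F‖₂ = 12.9449.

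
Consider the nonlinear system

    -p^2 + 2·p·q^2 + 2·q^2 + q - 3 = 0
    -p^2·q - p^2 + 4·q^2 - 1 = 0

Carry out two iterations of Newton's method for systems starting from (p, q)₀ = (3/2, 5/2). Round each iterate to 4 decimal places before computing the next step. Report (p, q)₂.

At (3/2, 5/2): F = (28.5000, 16.1250).
Jacobian J = [[-2·p + 2·q^2, 4·p·q + 4·q + 1], [-2·p·q - 2·p, -p^2 + 8·q]].
At the point, J = [[9.5000, 26.0000], [-10.5000, 17.7500]] (det J = 441.6250).
Solving J·Δ = −F gives Δ = (-0.1962, -1.0245).
Then the next iterate is (p, q)₁ = (1.3038, 1.4755).
Round to (1.3038, 1.4755) and repeat: F = (6.806813, 3.500312), J = [[1.746601, 14.597028], [-6.455114, 10.104106]].
Δ = (-0.1581, -0.4474), so (p, q)₂ = (1.1457, 1.0281).

(1.1457, 1.0281)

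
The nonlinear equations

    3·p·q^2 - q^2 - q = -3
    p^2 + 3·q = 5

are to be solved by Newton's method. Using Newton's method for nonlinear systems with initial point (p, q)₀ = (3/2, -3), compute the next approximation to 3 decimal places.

(2.493, -0.077)

At (3/2, -3): F = (37.500, -11.750).
Jacobian J = [[3·q^2, 6·p·q - 2·q - 1], [2·p, 3]].
At the point, J = [[27.000, -22.000], [3.000, 3.000]] (det J = 147.000).
Solving J·Δ = −F gives Δ = (0.993, 2.923).
Then the next iterate is (p, q)₁ = (2.493, -0.077).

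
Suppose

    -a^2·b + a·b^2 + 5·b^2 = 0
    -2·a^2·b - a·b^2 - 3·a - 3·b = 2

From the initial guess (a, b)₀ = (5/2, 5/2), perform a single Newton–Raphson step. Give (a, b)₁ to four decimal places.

(1.5997, 1.3199)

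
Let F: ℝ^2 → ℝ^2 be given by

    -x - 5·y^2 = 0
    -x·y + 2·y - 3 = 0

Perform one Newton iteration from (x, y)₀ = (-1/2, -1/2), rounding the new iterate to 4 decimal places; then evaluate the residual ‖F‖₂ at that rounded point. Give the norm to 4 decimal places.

At (-1/2, -1/2): F = (-0.7500, -4.2500).
Jacobian J = [[-1, -10·y], [-y, -x + 2]].
At the point, J = [[-1.0000, 5.0000], [0.5000, 2.5000]] (det J = -5.0000).
Solving J·Δ = −F gives Δ = (3.8750, 0.9250).
Then the next iterate is (x, y)₁ = (3.3750, 0.4250).
Re-evaluating at (3.3750, 0.4250): F = (-4.278125, -3.584375), so ‖F‖₂ = 5.5812.

5.5812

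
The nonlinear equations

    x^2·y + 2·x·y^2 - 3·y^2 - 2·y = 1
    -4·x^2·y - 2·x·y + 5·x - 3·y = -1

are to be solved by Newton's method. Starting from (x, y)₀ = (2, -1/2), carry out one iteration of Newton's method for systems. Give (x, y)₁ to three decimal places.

(1.134, -0.049)

At (2, -1/2): F = (-1.750, 22.500).
Jacobian J = [[2·x·y + 2·y^2, x^2 + 4·x·y - 6·y - 2], [-8·x·y - 2·y + 5, -4·x^2 - 2·x - 3]].
At the point, J = [[-1.500, 1.000], [14.000, -23.000]] (det J = 20.500).
Solving J·Δ = −F gives Δ = (-0.866, 0.451).
Then the next iterate is (x, y)₁ = (1.134, -0.049).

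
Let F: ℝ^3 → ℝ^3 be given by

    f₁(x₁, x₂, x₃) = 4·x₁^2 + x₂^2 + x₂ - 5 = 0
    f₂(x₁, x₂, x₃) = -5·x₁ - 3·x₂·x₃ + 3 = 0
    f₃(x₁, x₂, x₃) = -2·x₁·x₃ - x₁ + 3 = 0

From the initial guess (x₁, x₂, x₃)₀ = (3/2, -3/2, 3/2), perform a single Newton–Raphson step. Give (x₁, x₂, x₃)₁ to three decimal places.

(1.160, -1.168, 0.954)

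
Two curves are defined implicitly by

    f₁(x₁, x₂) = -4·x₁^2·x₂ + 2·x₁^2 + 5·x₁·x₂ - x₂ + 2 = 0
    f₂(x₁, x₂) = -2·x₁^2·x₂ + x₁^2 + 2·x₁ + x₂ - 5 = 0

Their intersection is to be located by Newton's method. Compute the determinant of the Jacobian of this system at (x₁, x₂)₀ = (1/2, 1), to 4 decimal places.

J = [[-8·x₁·x₂ + 4·x₁ + 5·x₂, -4·x₁^2 + 5·x₁ - 1], [-4·x₁·x₂ + 2·x₁ + 2, -2·x₁^2 + 1]].
At the point, J = [[3.0000, 0.5000], [1.0000, 0.5000]].
det J = 1.0000.

1.0000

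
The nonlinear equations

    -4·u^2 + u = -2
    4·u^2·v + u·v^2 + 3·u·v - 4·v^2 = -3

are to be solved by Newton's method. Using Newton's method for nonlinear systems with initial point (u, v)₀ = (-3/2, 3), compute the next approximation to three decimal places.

At (-3/2, 3): F = (-8.500, -33.000).
Jacobian J = [[-8·u + 1, 0], [8·u·v + v^2 + 3·v, 4·u^2 + 2·u·v + 3·u - 8·v]].
At the point, J = [[13.000, 0.000], [-18.000, -28.500]] (det J = -370.500).
Solving J·Δ = −F gives Δ = (0.654, -1.571).
Then the next iterate is (u, v)₁ = (-0.846, 1.429).

(-0.846, 1.429)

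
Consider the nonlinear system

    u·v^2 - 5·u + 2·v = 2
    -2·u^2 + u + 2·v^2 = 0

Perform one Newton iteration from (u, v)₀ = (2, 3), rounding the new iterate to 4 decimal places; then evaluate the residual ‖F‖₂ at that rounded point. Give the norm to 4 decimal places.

At (2, 3): F = (12.0000, 12.0000).
Jacobian J = [[v^2 - 5, 2·u·v + 2], [-4·u + 1, 4·v]].
At the point, J = [[4.0000, 14.0000], [-7.0000, 12.0000]] (det J = 146.0000).
Solving J·Δ = −F gives Δ = (0.1644, -0.9041).
Then the next iterate is (u, v)₁ = (2.1644, 2.0959).
Re-evaluating at (2.1644, 2.0959): F = (0.877569, 1.580739), so ‖F‖₂ = 1.8080.

1.8080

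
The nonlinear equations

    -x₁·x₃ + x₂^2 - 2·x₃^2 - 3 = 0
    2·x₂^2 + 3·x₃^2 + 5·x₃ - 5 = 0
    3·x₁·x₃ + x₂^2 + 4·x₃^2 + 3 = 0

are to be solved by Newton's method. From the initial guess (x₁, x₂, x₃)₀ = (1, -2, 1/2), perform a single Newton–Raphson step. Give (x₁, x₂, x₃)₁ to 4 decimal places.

At (1, -2, 1/2): F = (0.0000, 6.2500, 9.5000).
Jacobian J = [[-x₃, 2·x₂, -x₁ - 4·x₃], [0, 4·x₂, 6·x₃ + 5], [3·x₃, 2·x₂, 3·x₁ + 8·x₃]].
At the point, J = [[-0.5000, -4.0000, -3.0000], [0.0000, -8.0000, 8.0000], [1.5000, -4.0000, 7.0000]] (det J = -72.0000).
Solving J·Δ = −F gives Δ = (-3.9167, 0.6146, -0.1667).
Then the next iterate is (x₁, x₂, x₃)₁ = (-2.9167, -1.3854, 0.3333).

(-2.9167, -1.3854, 0.3333)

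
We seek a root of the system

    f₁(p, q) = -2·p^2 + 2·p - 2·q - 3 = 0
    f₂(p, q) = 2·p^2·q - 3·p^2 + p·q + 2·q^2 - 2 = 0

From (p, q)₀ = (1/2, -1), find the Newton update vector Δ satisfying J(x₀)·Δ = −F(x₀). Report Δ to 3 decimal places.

(-0.167, -0.250)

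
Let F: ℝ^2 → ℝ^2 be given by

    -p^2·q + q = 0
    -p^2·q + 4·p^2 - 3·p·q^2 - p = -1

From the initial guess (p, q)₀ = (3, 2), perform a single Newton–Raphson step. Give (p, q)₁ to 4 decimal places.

At (3, 2): F = (-16.0000, -20.0000).
Jacobian J = [[-2·p·q, -p^2 + 1], [-2·p·q + 8·p - 3·q^2 - 1, -p^2 - 6·p·q]].
At the point, J = [[-12.0000, -8.0000], [-1.0000, -45.0000]] (det J = 532.0000).
Solving J·Δ = −F gives Δ = (-1.0526, -0.4211).
Then the next iterate is (p, q)₁ = (1.9474, 1.5789).

(1.9474, 1.5789)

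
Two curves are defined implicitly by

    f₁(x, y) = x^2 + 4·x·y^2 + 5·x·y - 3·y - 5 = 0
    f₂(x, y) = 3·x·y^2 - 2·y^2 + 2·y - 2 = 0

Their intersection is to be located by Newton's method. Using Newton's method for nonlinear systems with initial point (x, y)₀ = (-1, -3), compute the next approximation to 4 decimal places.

At (-1, -3): F = (-16.0000, -53.0000).
Jacobian J = [[2·x + 4·y^2 + 5·y, 8·x·y + 5·x - 3], [3·y^2, 6·x·y - 4·y + 2]].
At the point, J = [[19.0000, 16.0000], [27.0000, 32.0000]] (det J = 176.0000).
Solving J·Δ = −F gives Δ = (-1.9091, 3.2670).
Then the next iterate is (x, y)₁ = (-2.9091, 0.2670).

(-2.9091, 0.2670)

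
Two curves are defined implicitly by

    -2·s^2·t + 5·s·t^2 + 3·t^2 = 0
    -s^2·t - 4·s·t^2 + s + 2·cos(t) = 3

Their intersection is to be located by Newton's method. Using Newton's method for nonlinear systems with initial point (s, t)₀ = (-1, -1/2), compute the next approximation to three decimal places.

(-0.333, -0.849)

At (-1, -1/2): F = (0.500, -0.74483).
Jacobian J = [[-4·s·t + 5·t^2, -2·s^2 + 10·s·t + 6·t], [-2·s·t - 4·t^2 + 1, -s^2 - 8·s·t - 2·sin(t)]].
At the point, J = [[-0.750, 0.000], [-1.000, -4.04115]] (det J = 3.03086).
Solving J·Δ = −F gives Δ = (0.667, -0.349).
Then the next iterate is (s, t)₁ = (-0.333, -0.849).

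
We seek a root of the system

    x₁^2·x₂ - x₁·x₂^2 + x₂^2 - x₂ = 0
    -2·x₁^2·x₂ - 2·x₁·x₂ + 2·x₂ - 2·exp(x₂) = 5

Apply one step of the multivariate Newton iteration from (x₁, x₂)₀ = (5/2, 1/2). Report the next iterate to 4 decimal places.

At (5/2, 1/2): F = (2.2500, -16.047443).
Jacobian J = [[2·x₁·x₂ - x₂^2, x₁^2 - 2·x₁·x₂ + 2·x₂ - 1], [-4·x₁·x₂ - 2·x₂, -2·x₁^2 - 2·x₁ - 2·exp(x₂) + 2]].
At the point, J = [[2.2500, 3.7500], [-6.0000, -18.797443]] (det J = -19.794246).
Solving J·Δ = −F gives Δ = (0.9035, -1.1421).
Then the next iterate is (x₁, x₂)₁ = (3.4035, -0.6421).

(3.4035, -0.6421)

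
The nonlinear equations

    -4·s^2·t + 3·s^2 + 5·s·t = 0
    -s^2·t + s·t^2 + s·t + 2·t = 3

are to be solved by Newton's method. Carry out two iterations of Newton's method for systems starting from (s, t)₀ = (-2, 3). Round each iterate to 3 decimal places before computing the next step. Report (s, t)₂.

At (-2, 3): F = (-66.000, -33.000).
Jacobian J = [[-8·s·t + 6·s + 5·t, -4·s^2 + 5·s], [-2·s·t + t^2 + t, -s^2 + 2·s·t + s + 2]].
At the point, J = [[51.000, -26.000], [24.000, -16.000]] (det J = -192.000).
Solving J·Δ = −F gives Δ = (1.031, -0.516).
Then the next iterate is (s, t)₁ = (-0.969, 2.484).
Round to (-0.969, 2.484) and repeat: F = (-18.54761, -8.75035), J = [[25.86197, -8.60084], [13.46825, -4.72195]].
Δ = (1.962, 3.742), so (s, t)₂ = (0.993, 6.226).

(0.993, 6.226)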